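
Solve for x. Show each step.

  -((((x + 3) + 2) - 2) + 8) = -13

Step 1. [-((((x + 3) + 2) - 2) + 8) = -13] leading − — multiply by −1, so neg: (((x + 3) + 2) - 2) + 8 = 13.
Step 2. [(((x + 3) + 2) - 2) + 8 = 13] peel the +8: subtract 8 from each side ⇒ sub: ((x + 3) + 2) - 2 = 5.
Step 3. [((x + 3) + 2) - 2 = 5] -2 is outermost — add 2 both sides ⇒ sub: (x + 3) + 2 = 7.
Step 4. [(x + 3) + 2 = 7] peel the +2: subtract 2 from each side, so sub: x + 3 = 5.
Step 5. [x + 3 = 5] +3 is outermost — subtract 3 both sides, so sub: x = 2.

Answer: x ∈ {2}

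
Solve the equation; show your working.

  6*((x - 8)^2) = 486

Step 1. [6*((x - 8)^2) = 486] divide by the outer 6, so div: (x - 8)^2 = 81.
Step 2. [(x - 8)^2 = 81] √ both sides: 81 ≥ 0 gives two branches ⇒ sqrt: x - 8 = 9 or -9.
Step 3. [x - 8 = 9 or -9] add 8: x sits inside (… - 8) ⇒ sub: x = 17 or -1.

Answer: x ∈ {-1, 17}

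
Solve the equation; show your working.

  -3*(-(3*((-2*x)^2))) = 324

Step 1. [-3*(-(3*((-2*x)^2))) = 324] LHS = -3·(…); ÷-3 both sides. So div: -(3*((-2*x)^2)) = -108.
Step 2. [-(3*((-2*x)^2)) = -108] flip signs both sides ⇒ neg: 3*((-2*x)^2) = 108.
Step 3. [3*((-2*x)^2) = 108] LHS = 3·(…); ÷3 both sides. So div: (-2*x)^2 = 36.
Step 4. [(-2*x)^2 = 36] √ both sides: 36 ≥ 0 gives two branches ⇒ sqrt: -2*x = 6 or -6.
Step 5. [-2*x = 6 or -6] leading coefficient -2: divide by -2 ⇒ div: x = -3 or 3.

Answer: x ∈ {-3, 3}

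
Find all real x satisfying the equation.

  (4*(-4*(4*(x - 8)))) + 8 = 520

Step 1. [(4*(-4*(4*(x - 8)))) + 8 = 520] 4 | LHS and 4 | 520: pull 4 out, so factor: (-4*(4*(x - 8))) + 2 = 130.
Step 2. [(-4*(4*(x - 8))) + 2 = 130] peel the +2: subtract 2 from each side ⇒ sub: -4*(4*(x - 8)) = 128.
Step 3. [-4*(4*(x - 8)) = 128] divide by the outer -4, so div: 4*(x - 8) = -32.
Step 4. [4*(x - 8) = -32] 4·(inner) — divide through by 4, so div: x - 8 = -8.
Step 5. [x - 8 = -8] peel the -8: add 8 from each side. So sub: x = 0.

Answer: x ∈ {0}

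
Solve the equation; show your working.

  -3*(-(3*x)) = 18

Step 1. [-3*(-(3*x)) = 18] -3·(inner) — divide through by -3, so div: -(3*x) = -6.
Step 2. [-(3*x) = -6] flip signs both sides ⇒ neg: 3*x = 6.
Step 3. [3*x = 6] 3 out front; divide by 3. So div: x = 2.

Answer: x ∈ {2}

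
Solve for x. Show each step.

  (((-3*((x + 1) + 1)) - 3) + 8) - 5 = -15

Step 1. [(((-3*((x + 1) + 1)) - 3) + 8) - 5 = -15] 5 comes off first (add 5). So sub: ((-3*((x + 1) + 1)) - 3) + 8 = -10.
Step 2. [((-3*((x + 1) + 1)) - 3) + 8 = -10] peel the +8: subtract 8 from each side ⇒ sub: (-3*((x + 1) + 1)) - 3 = -18.
Step 3. [(-3*((x + 1) + 1)) - 3 = -18] -3 | LHS and -3 | -18: pull -3 out. So factor: ((x + 1) + 1) + 1 = 6.
Step 4. [((x + 1) + 1) + 1 = 6] subtract 1: x sits inside (… + 1). So sub: (x + 1) + 1 = 5.
Step 5. [(x + 1) + 1 = 5] +1 is outermost — subtract 1 both sides, so sub: x + 1 = 4.
Step 6. [x + 1 = 4] subtract 1: x sits inside (… + 1) ⇒ sub: x = 3.

Answer: x ∈ {3}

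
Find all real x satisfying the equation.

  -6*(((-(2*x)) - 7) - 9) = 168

Step 1. [-6*(((-(2*x)) - 7) - 9) = 168] leading coefficient -6: divide by -6. So div: ((-(2*x)) - 7) - 9 = -28.
Step 2. [((-(2*x)) - 7) - 9 = -28] 9 comes off first (add 9). So sub: (-(2*x)) - 7 = -19.
Step 3. [(-(2*x)) - 7 = -19] add 7: x sits inside (… - 7). So sub: -(2*x) = -12.
Step 4. [-(2*x) = -12] leading − — multiply by −1. So neg: 2*x = 12.
Step 5. [2*x = 12] 2 out front; divide by 2, so div: x = 6.

Answer: x ∈ {6}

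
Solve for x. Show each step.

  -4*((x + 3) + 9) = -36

Step 1. [-4*((x + 3) + 9) = -36] leading coefficient -4: divide by -4, so div: (x + 3) + 9 = 9.
Step 2. [(x + 3) + 9 = 9] +9 is outermost — subtract 9 both sides. So sub: x + 3 = 0.
Step 3. [x + 3 = 0] subtract 3: x sits inside (… + 3). So sub: x = -3.

Answer: x ∈ {-3}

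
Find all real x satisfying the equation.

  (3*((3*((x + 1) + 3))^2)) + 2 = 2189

Step 1. [(3*((3*((x + 1) + 3))^2)) + 2 = 2189] the outer +2 inverts by subtracting 2. So sub: 3*((3*((x + 1) + 3))^2) = 2187.
Step 2. [3*((3*((x + 1) + 3))^2) = 2187] 3 out front; divide by 3, so div: (3*((x + 1) + 3))^2 = 729.
Step 3. [(3*((x + 1) + 3))^2 = 729] LHS squared, RHS 729 ≥ 0: apply √ (±). So sqrt: 3*((x + 1) + 3) = 27 or -27.
Step 4. [3*((x + 1) + 3) = 27 or -27] 3 out front; divide by 3. So div: (x + 1) + 3 = 9 or -9.
Step 5. [(x + 1) + 3 = 9 or -9] the outer +3 inverts by subtracting 3 ⇒ sub: x + 1 = 6 or -12.
Step 6. [x + 1 = 6 or -12] subtract 1: x sits inside (… + 1) ⇒ sub: x = 5 or -13.

Answer: x ∈ {-13, 5}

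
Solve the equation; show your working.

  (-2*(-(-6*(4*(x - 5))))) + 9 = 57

Step 1. [(-2*(-(-6*(4*(x - 5))))) + 9 = 57] the outer +9 inverts by subtracting 9. So sub: -2*(-(-6*(4*(x - 5)))) = 48.
Step 2. [-2*(-(-6*(4*(x - 5)))) = 48] -2·(inner) — divide through by -2, so div: -(-6*(4*(x - 5))) = -24.
Step 3. [-(-6*(4*(x - 5))) = -24] flip signs both sides, so neg: -6*(4*(x - 5)) = 24.
Step 4. [-6*(4*(x - 5)) = 24] divide by the outer -6. So div: 4*(x - 5) = -4.
Step 5. [4*(x - 5) = -4] 4·(inner) — divide through by 4, so div: x - 5 = -1.
Step 6. [x - 5 = -1] peel the -5: add 5 from each side. So sub: x = 4.

Answer: x ∈ {4}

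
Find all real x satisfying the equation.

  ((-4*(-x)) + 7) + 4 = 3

Step 1. [((-4*(-x)) + 7) + 4 = 3] peel the +4: subtract 4 from each side, so sub: (-4*(-x)) + 7 = -1.
Step 2. [(-4*(-x)) + 7 = -1] 7 comes off first (subtract 7). So sub: -4*(-x) = -8.
Step 3. [-4*(-x) = -8] -4·(inner) — divide through by -4 ⇒ div: -x = 2.
Step 4. [-x = 2] LHS negated; negate both sides ⇒ neg: x = -2.

Answer: x ∈ {-2}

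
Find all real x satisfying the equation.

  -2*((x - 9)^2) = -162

Step 1. [-2*((x - 9)^2) = -162] LHS = -2·(…); ÷-2 both sides, so div: (x - 9)^2 = 81.
Step 2. [(x - 9)^2 = 81] 81 ≥ 0, LHS is (·)² — take ±√ ⇒ sqrt: x - 9 = 9 or -9.
Step 3. [x - 9 = 9 or -9] peel the -9: add 9 from each side, so sub: x = 18 or 0.

Answer: x ∈ {0, 18}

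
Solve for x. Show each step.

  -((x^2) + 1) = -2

Step 1. [-((x^2) + 1) = -2] flip signs both sides, so neg: (x^2) + 1 = 2.
Step 2. [(x^2) + 1 = 2] +1 is outermost — subtract 1 both sides ⇒ sub: x^2 = 1.
Step 3. [x^2 = 1] √ both sides: 1 ≥ 0 gives two branches ⇒ sqrt: x = 1 or -1.

Answer: x ∈ {-1, 1}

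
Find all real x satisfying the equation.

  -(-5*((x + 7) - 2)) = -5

Step 1. [-(-5*((x + 7) - 2)) = -5] leading − — multiply by −1. So neg: -5*((x + 7) - 2) = 5.
Step 2. [-5*((x + 7) - 2) = 5] divide by the outer -5. So div: (x + 7) - 2 = -1.
Step 3. [(x + 7) - 2 = -1] add 2: x sits inside (… - 2) ⇒ sub: x + 7 = 1.
Step 4. [x + 7 = 1] 7 comes off first (subtract 7) ⇒ sub: x = -6.

Answer: x ∈ {-6}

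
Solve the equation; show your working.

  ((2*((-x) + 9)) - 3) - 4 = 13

Step 1. [((2*((-x) + 9)) - 3) - 4 = 13] -4 is outermost — add 4 both sides. So sub: (2*((-x) + 9)) - 3 = 17.
Step 2. [(2*((-x) + 9)) - 3 = 17] the outer -3 inverts by adding 3, so sub: 2*((-x) + 9) = 20.
Step 3. [2*((-x) + 9) = 20] divide by the outer 2. So div: (-x) + 9 = 10.
Step 4. [(-x) + 9 = 10] +9 is outermost — subtract 9 both sides, so sub: -x = 1.
Step 5. [-x = 1] flip signs both sides. So neg: x = -1.

Answer: x ∈ {-1}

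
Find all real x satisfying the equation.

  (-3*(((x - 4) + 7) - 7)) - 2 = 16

Step 1. [(-3*(((x - 4) + 7) - 7)) - 2 = 16] peel the -2: add 2 from each side. So sub: -3*(((x - 4) + 7) - 7) = 18.
Step 2. [-3*(((x - 4) + 7) - 7) = 18] divide by the outer -3. So div: ((x - 4) + 7) - 7 = -6.
Step 3. [((x - 4) + 7) - 7 = -6] 7 comes off first (add 7), so sub: (x - 4) + 7 = 1.
Step 4. [(x - 4) + 7 = 1] 7 comes off first (subtract 7), so sub: x - 4 = -6.
Step 5. [x - 4 = -6] -4 is outermost — add 4 both sides. So sub: x = -2.

Answer: x ∈ {-2}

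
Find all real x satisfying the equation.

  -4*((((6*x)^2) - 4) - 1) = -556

Step 1. [-4*((((6*x)^2) - 4) - 1) = -556] LHS = -4·(…); ÷-4 both sides. So div: (((6*x)^2) - 4) - 1 = 139.
Step 2. [(((6*x)^2) - 4) - 1 = 139] 1 comes off first (add 1) ⇒ sub: ((6*x)^2) - 4 = 140.
Step 3. [((6*x)^2) - 4 = 140] peel the -4: add 4 from each side ⇒ sub: (6*x)^2 = 144.
Step 4. [(6*x)^2 = 144] LHS squared, RHS 144 ≥ 0: apply √ (±). So sqrt: 6*x = 12 or -12.
Step 5. [6*x = 12 or -12] 6 out front; divide by 6. So div: x = 2 or -2.

Answer: x ∈ {-2, 2}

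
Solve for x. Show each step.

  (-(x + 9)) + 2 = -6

Step 1. [(-(x + 9)) + 2 = -6] the outer +2 inverts by subtracting 2. So sub: -(x + 9) = -8.
Step 2. [-(x + 9) = -8] leading − — multiply by −1, so neg: x + 9 = 8.
Step 3. [x + 9 = 8] the outer +9 inverts by subtracting 9 ⇒ sub: x = -1.

Answer: x ∈ {-1}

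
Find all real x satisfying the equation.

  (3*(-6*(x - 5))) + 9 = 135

Step 1. [(3*(-6*(x - 5))) + 9 = 135] 3 divides every term; factor it out, so factor: (-6*(x - 5)) + 3 = 45.
Step 2. [(-6*(x - 5)) + 3 = 45] peel the +3: subtract 3 from each side ⇒ sub: -6*(x - 5) = 42.
Step 3. [-6*(x - 5) = 42] divide by the outer -6 ⇒ div: x - 5 = -7.
Step 4. [x - 5 = -7] -5 is outermost — add 5 both sides, so sub: x = -2.

Answer: x ∈ {-2}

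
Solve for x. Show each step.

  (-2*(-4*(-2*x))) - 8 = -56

Step 1. [(-2*(-4*(-2*x))) - 8 = -56] common factor -2 (LHS and -56) — divide through. So factor: (-4*(-2*x)) + 4 = 28.
Step 2. [(-4*(-2*x)) + 4 = 28] 4 comes off first (subtract 4). So sub: -4*(-2*x) = 24.
Step 3. [-4*(-2*x) = 24] leading coefficient -4: divide by -4, so div: -2*x = -6.
Step 4. [-2*x = -6] -2 out front; divide by -2. So div: x = 3.

Answer: x ∈ {3}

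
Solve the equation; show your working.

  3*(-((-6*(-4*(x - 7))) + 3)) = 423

Step 1. [3*(-((-6*(-4*(x - 7))) + 3)) = 423] 3·(inner) — divide through by 3. So div: -((-6*(-4*(x - 7))) + 3) = 141.
Step 2. [-((-6*(-4*(x - 7))) + 3) = 141] LHS negated; negate both sides. So neg: (-6*(-4*(x - 7))) + 3 = -141.
Step 3. [(-6*(-4*(x - 7))) + 3 = -141] +3 is outermost — subtract 3 both sides. So sub: -6*(-4*(x - 7)) = -144.
Step 4. [-6*(-4*(x - 7)) = -144] leading coefficient -6: divide by -6, so div: -4*(x - 7) = 24.
Step 5. [-4*(x - 7) = 24] leading coefficient -4: divide by -4 ⇒ div: x - 7 = -6.
Step 6. [x - 7 = -6] add 7: x sits inside (… - 7). So sub: x = 1.

Answer: x ∈ {1}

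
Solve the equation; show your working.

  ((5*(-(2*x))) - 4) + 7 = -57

Step 1. [((5*(-(2*x))) - 4) + 7 = -57] subtract 7: x sits inside (… + 7), so sub: (5*(-(2*x))) - 4 = -64.
Step 2. [(5*(-(2*x))) - 4 = -64] add 4: x sits inside (… - 4). So sub: 5*(-(2*x)) = -60.
Step 3. [5*(-(2*x)) = -60] leading coefficient 5: divide by 5 ⇒ div: -(2*x) = -12.
Step 4. [-(2*x) = -12] leading − — multiply by −1, so neg: 2*x = 12.
Step 5. [2*x = 12] 2 out front; divide by 2 ⇒ div: x = 6.

Answer: x ∈ {6}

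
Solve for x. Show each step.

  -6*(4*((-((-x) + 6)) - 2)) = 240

Step 1. [-6*(4*((-((-x) + 6)) - 2)) = 240] -6 out front; divide by -6 ⇒ div: 4*((-((-x) + 6)) - 2) = -40.
Step 2. [4*((-((-x) + 6)) - 2) = -40] 4 out front; divide by 4. So div: (-((-x) + 6)) - 2 = -10.
Step 3. [(-((-x) + 6)) - 2 = -10] the outer -2 inverts by adding 2. So sub: -((-x) + 6) = -8.
Step 4. [-((-x) + 6) = -8] LHS negated; negate both sides ⇒ neg: (-x) + 6 = 8.
Step 5. [(-x) + 6 = 8] peel the +6: subtract 6 from each side, so sub: -x = 2.
Step 6. [-x = 2] LHS negated; negate both sides. So neg: x = -2.

Answer: x ∈ {-2}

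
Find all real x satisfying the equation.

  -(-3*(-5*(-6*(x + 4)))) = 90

Step 1. [-(-3*(-5*(-6*(x + 4)))) = 90] flip signs both sides, so neg: -3*(-5*(-6*(x + 4))) = -90.
Step 2. [-3*(-5*(-6*(x + 4))) = -90] -3·(inner) — divide through by -3 ⇒ div: -5*(-6*(x + 4)) = 30.
Step 3. [-5*(-6*(x + 4)) = 30] LHS = -5·(…); ÷-5 both sides ⇒ div: -6*(x + 4) = -6.
Step 4. [-6*(x + 4) = -6] divide by the outer -6. So div: x + 4 = 1.
Step 5. [x + 4 = 1] subtract 4: x sits inside (… + 4), so sub: x = -3.

Answer: x ∈ {-3}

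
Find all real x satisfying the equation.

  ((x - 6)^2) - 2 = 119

Step 1. [((x - 6)^2) - 2 = 119] -2 is outermost — add 2 both sides ⇒ sub: (x - 6)^2 = 121.
Step 2. [(x - 6)^2 = 121] LHS squared, RHS 121 ≥ 0: apply √ (±) ⇒ sqrt: x - 6 = 11 or -11.
Step 3. [x - 6 = 11 or -11] add 6: x sits inside (… - 6) ⇒ sub: x = 17 or -5.

Answer: x ∈ {-5, 17}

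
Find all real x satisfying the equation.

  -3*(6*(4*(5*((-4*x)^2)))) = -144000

Step 1. [-3*(6*(4*(5*((-4*x)^2)))) = -144000] -3 out front; divide by -3. So div: 6*(4*(5*((-4*x)^2))) = 48000.
Step 2. [6*(4*(5*((-4*x)^2))) = 48000] divide by the outer 6 ⇒ div: 4*(5*((-4*x)^2)) = 8000.
Step 3. [4*(5*((-4*x)^2)) = 8000] divide by the outer 4. So div: 5*((-4*x)^2) = 2000.
Step 4. [5*((-4*x)^2) = 2000] 5 out front; divide by 5, so div: (-4*x)^2 = 400.
Step 5. [(-4*x)^2 = 400] 400 ≥ 0, LHS is (·)² — take ±√, so sqrt: -4*x = 20 or -20.
Step 6. [-4*x = 20 or -20] LHS = -4·(…); ÷-4 both sides. So div: x = -5 or 5.

Answer: x ∈ {-5, 5}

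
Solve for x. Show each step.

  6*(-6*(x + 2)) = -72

Step 1. [6*(-6*(x + 2)) = -72] 6·(inner) — divide through by 6, so div: -6*(x + 2) = -12.
Step 2. [-6*(x + 2) = -12] divide by the outer -6. So div: x + 2 = 2.
Step 3. [x + 2 = 2] +2 is outermost — subtract 2 both sides, so sub: x = 0.

Answer: x ∈ {0}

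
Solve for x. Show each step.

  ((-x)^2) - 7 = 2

Step 1. [((-x)^2) - 7 = 2] -7 is outermost — add 7 both sides ⇒ sub: (-x)^2 = 9.
Step 2. [(-x)^2 = 9] LHS squared, RHS 9 ≥ 0: apply √ (±). So sqrt: -x = 3 or -3.
Step 3. [-x = 3 or -3] flip signs both sides ⇒ neg: x = -3 or 3.

Answer: x ∈ {-3, 3}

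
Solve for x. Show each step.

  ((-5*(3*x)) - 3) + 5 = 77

Step 1. [((-5*(3*x)) - 3) + 5 = 77] +5 is outermost — subtract 5 both sides ⇒ sub: (-5*(3*x)) - 3 = 72.
Step 2. [(-5*(3*x)) - 3 = 72] add 3: x sits inside (… - 3), so sub: -5*(3*x) = 75.
Step 3. [-5*(3*x) = 75] -5 out front; divide by -5, so div: 3*x = -15.
Step 4. [3*x = -15] divide by the outer 3, so div: x = -5.

Answer: x ∈ {-5}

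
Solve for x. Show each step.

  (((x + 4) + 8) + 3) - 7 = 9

Step 1. [(((x + 4) + 8) + 3) - 7 = 9] -7 is outermost — add 7 both sides, so sub: ((x + 4) + 8) + 3 = 16.
Step 2. [((x + 4) + 8) + 3 = 16] the outer +3 inverts by subtracting 3, so sub: (x + 4) + 8 = 13.
Step 3. [(x + 4) + 8 = 13] subtract 8: x sits inside (… + 8), so sub: x + 4 = 5.
Step 4. [x + 4 = 5] the outer +4 inverts by subtracting 4, so sub: x = 1.

Answer: x ∈ {1}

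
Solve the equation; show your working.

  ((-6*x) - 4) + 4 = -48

Step 1. [((-6*x) - 4) + 4 = -48] 4 comes off first (subtract 4). So sub: (-6*x) - 4 = -52.
Step 2. [(-6*x) - 4 = -52] peel the -4: add 4 from each side, so sub: -6*x = -48.
Step 3. [-6*x = -48] leading coefficient -6: divide by -6. So div: x = 8.

Answer: x ∈ {8}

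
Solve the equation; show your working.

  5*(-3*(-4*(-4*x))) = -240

Step 1. [5*(-3*(-4*(-4*x))) = -240] leading coefficient 5: divide by 5, so div: -3*(-4*(-4*x)) = -48.
Step 2. [-3*(-4*(-4*x)) = -48] divide by the outer -3, so div: -4*(-4*x) = 16.
Step 3. [-4*(-4*x) = 16] divide by the outer -4. So div: -4*x = -4.
Step 4. [-4*x = -4] LHS = -4·(…); ÷-4 both sides ⇒ div: x = 1.

Answer: x ∈ {1}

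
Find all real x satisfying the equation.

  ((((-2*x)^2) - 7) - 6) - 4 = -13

Step 1. [((((-2*x)^2) - 7) - 6) - 4 = -13] the outer -4 inverts by adding 4, so sub: (((-2*x)^2) - 7) - 6 = -9.
Step 2. [(((-2*x)^2) - 7) - 6 = -9] -6 is outermost — add 6 both sides ⇒ sub: ((-2*x)^2) - 7 = -3.
Step 3. [((-2*x)^2) - 7 = -3] -7 is outermost — add 7 both sides, so sub: (-2*x)^2 = 4.
Step 4. [(-2*x)^2 = 4] √ both sides: 4 ≥ 0 gives two branches ⇒ sqrt: -2*x = 2 or -2.
Step 5. [-2*x = 2 or -2] LHS = -2·(…); ÷-2 both sides, so div: x = -1 or 1.

Answer: x ∈ {-1, 1}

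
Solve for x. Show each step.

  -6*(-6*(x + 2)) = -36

Step 1. [-6*(-6*(x + 2)) = -36] leading coefficient -6: divide by -6 ⇒ div: -6*(x + 2) = 6.
Step 2. [-6*(x + 2) = 6] -6·(inner) — divide through by -6, so div: x + 2 = -1.
Step 3. [x + 2 = -1] +2 is outermost — subtract 2 both sides, so sub: x = -3.

Answer: x ∈ {-3}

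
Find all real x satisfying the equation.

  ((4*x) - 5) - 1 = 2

Step 1. [((4*x) - 5) - 1 = 2] 1 comes off first (add 1), so sub: (4*x) - 5 = 3.
Step 2. [(4*x) - 5 = 3] -5 is outermost — add 5 both sides, so sub: 4*x = 8.
Step 3. [4*x = 8] leading coefficient 4: divide by 4, so div: x = 2.

Answer: x ∈ {2}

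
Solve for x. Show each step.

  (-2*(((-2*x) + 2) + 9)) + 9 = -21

Step 1. [(-2*(((-2*x) + 2) + 9)) + 9 = -21] +9 is outermost — subtract 9 both sides, so sub: -2*(((-2*x) + 2) + 9) = -30.
Step 2. [-2*(((-2*x) + 2) + 9) = -30] leading coefficient -2: divide by -2 ⇒ div: ((-2*x) + 2) + 9 = 15.
Step 3. [((-2*x) + 2) + 9 = 15] +9 is outermost — subtract 9 both sides ⇒ sub: (-2*x) + 2 = 6.
Step 4. [(-2*x) + 2 = 6] the outer +2 inverts by subtracting 2 ⇒ sub: -2*x = 4.
Step 5. [-2*x = 4] -2·(inner) — divide through by -2. So div: x = -2.

Answer: x ∈ {-2}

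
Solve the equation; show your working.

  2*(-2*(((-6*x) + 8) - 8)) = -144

Step 1. [2*(-2*(((-6*x) + 8) - 8)) = -144] 2 out front; divide by 2. So div: -2*(((-6*x) + 8) - 8) = -72.
Step 2. [-2*(((-6*x) + 8) - 8) = -72] LHS = -2·(…); ÷-2 both sides. So div: ((-6*x) + 8) - 8 = 36.
Step 3. [((-6*x) + 8) - 8 = 36] add 8: x sits inside (… - 8), so sub: (-6*x) + 8 = 44.
Step 4. [(-6*x) + 8 = 44] subtract 8: x sits inside (… + 8) ⇒ sub: -6*x = 36.
Step 5. [-6*x = 36] -6·(inner) — divide through by -6, so div: x = -6.

Answer: x ∈ {-6}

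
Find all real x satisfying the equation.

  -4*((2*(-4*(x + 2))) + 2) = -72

Step 1. [-4*((2*(-4*(x + 2))) + 2) = -72] -4 out front; divide by -4. So div: (2*(-4*(x + 2))) + 2 = 18.
Step 2. [(2*(-4*(x + 2))) + 2 = 18] peel the +2: subtract 2 from each side, so sub: 2*(-4*(x + 2)) = 16.
Step 3. [2*(-4*(x + 2)) = 16] LHS = 2·(…); ÷2 both sides. So div: -4*(x + 2) = 8.
Step 4. [-4*(x + 2) = 8] LHS = -4·(…); ÷-4 both sides. So div: x + 2 = -2.
Step 5. [x + 2 = -2] 2 comes off first (subtract 2). So sub: x = -4.

Answer: x ∈ {-4}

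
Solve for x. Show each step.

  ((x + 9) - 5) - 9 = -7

Step 1. [((x + 9) - 5) - 9 = -7] add 9: x sits inside (… - 9) ⇒ sub: (x + 9) - 5 = 2.
Step 2. [(x + 9) - 5 = 2] 5 comes off first (add 5), so sub: x + 9 = 7.
Step 3. [x + 9 = 7] +9 is outermost — subtract 9 both sides ⇒ sub: x = -2.

Answer: x ∈ {-2}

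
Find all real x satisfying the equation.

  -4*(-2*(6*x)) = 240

Step 1. [-4*(-2*(6*x)) = 240] -4·(inner) — divide through by -4 ⇒ div: -2*(6*x) = -60.
Step 2. [-2*(6*x) = -60] LHS = -2·(…); ÷-2 both sides. So div: 6*x = 30.
Step 3. [6*x = 30] 6·(inner) — divide through by 6 ⇒ div: x = 5.

Answer: x ∈ {5}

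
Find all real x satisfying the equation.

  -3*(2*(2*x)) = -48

Step 1. [-3*(2*(2*x)) = -48] -3 out front; divide by -3, so div: 2*(2*x) = 16.
Step 2. [2*(2*x) = 16] divide by the outer 2. So div: 2*x = 8.
Step 3. [2*x = 8] LHS = 2·(…); ÷2 both sides, so div: x = 4.

Answer: x ∈ {4}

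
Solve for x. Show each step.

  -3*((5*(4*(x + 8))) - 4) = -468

Step 1. [-3*((5*(4*(x + 8))) - 4) = -468] -3·(inner) — divide through by -3 ⇒ div: (5*(4*(x + 8))) - 4 = 156.
Step 2. [(5*(4*(x + 8))) - 4 = 156] the outer -4 inverts by adding 4. So sub: 5*(4*(x + 8)) = 160.
Step 3. [5*(4*(x + 8)) = 160] 5 out front; divide by 5, so div: 4*(x + 8) = 32.
Step 4. [4*(x + 8) = 32] 4 out front; divide by 4. So div: x + 8 = 8.
Step 5. [x + 8 = 8] the outer +8 inverts by subtracting 8 ⇒ sub: x = 0.

Answer: x ∈ {0}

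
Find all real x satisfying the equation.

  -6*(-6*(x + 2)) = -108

Step 1. [-6*(-6*(x + 2)) = -108] LHS = -6·(…); ÷-6 both sides, so div: -6*(x + 2) = 18.
Step 2. [-6*(x + 2) = 18] -6·(inner) — divide through by -6 ⇒ div: x + 2 = -3.
Step 3. [x + 2 = -3] 2 comes off first (subtract 2). So sub: x = -5.

Answer: x ∈ {-5}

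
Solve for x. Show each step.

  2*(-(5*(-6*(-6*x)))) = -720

Step 1. [2*(-(5*(-6*(-6*x)))) = -720] divide by the outer 2 ⇒ div: -(5*(-6*(-6*x))) = -360.
Step 2. [-(5*(-6*(-6*x))) = -360] LHS negated; negate both sides ⇒ neg: 5*(-6*(-6*x)) = 360.
Step 3. [5*(-6*(-6*x)) = 360] 5·(inner) — divide through by 5 ⇒ div: -6*(-6*x) = 72.
Step 4. [-6*(-6*x) = 72] -6 out front; divide by -6. So div: -6*x = -12.
Step 5. [-6*x = -12] leading coefficient -6: divide by -6 ⇒ div: x = 2.

Answer: x ∈ {2}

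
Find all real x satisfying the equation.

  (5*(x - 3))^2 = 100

Step 1. [(5*(x - 3))^2 = 100] LHS squared, RHS 100 ≥ 0: apply √ (±) ⇒ sqrt: 5*(x - 3) = 10 or -10.
Step 2. [5*(x - 3) = 10 or -10] 5 out front; divide by 5, so div: x - 3 = 2 or -2.
Step 3. [x - 3 = 2 or -2] peel the -3: add 3 from each side. So sub: x = 5 or 1.

Answer: x ∈ {1, 5}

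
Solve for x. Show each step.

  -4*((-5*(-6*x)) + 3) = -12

Step 1. [-4*((-5*(-6*x)) + 3) = -12] LHS = -4·(…); ÷-4 both sides. So div: (-5*(-6*x)) + 3 = 3.
Step 2. [(-5*(-6*x)) + 3 = 3] 3 comes off first (subtract 3) ⇒ sub: -5*(-6*x) = 0.
Step 3. [-5*(-6*x) = 0] -5·(inner) — divide through by -5. So div: -6*x = 0.
Step 4. [-6*x = 0] divide by the outer -6. So div: x = 0.

Answer: x ∈ {0}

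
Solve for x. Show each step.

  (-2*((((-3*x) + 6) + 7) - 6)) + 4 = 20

Step 1. [(-2*((((-3*x) + 6) + 7) - 6)) + 4 = 20] +4 is outermost — subtract 4 both sides. So sub: -2*((((-3*x) + 6) + 7) - 6) = 16.
Step 2. [-2*((((-3*x) + 6) + 7) - 6) = 16] LHS = -2·(…); ÷-2 both sides ⇒ div: (((-3*x) + 6) + 7) - 6 = -8.
Step 3. [(((-3*x) + 6) + 7) - 6 = -8] -6 is outermost — add 6 both sides ⇒ sub: ((-3*x) + 6) + 7 = -2.
Step 4. [((-3*x) + 6) + 7 = -2] peel the +7: subtract 7 from each side. So sub: (-3*x) + 6 = -9.
Step 5. [(-3*x) + 6 = -9] -3 divides every term; factor it out. So factor: x - 2 = 3.
Step 6. [x - 2 = 3] -2 is outermost — add 2 both sides ⇒ sub: x = 5.

Answer: x ∈ {5}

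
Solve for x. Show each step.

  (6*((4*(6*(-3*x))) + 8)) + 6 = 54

Step 1. [(6*((4*(6*(-3*x))) + 8)) + 6 = 54] 6 divides every term; factor it out. So factor: ((4*(6*(-3*x))) + 8) + 1 = 9.
Step 2. [((4*(6*(-3*x))) + 8) + 1 = 9] the outer +1 inverts by subtracting 1, so sub: (4*(6*(-3*x))) + 8 = 8.
Step 3. [(4*(6*(-3*x))) + 8 = 8] 4 divides every term; factor it out, so factor: (6*(-3*x)) + 2 = 2.
Step 4. [(6*(-3*x)) + 2 = 2] subtract 2: x sits inside (… + 2), so sub: 6*(-3*x) = 0.
Step 5. [6*(-3*x) = 0] LHS = 6·(…); ÷6 both sides, so div: -3*x = 0.
Step 6. [-3*x = 0] divide by the outer -3, so div: x = 0.

Answer: x ∈ {0}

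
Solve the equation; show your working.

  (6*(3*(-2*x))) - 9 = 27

Step 1. [(6*(3*(-2*x))) - 9 = 27] add 9: x sits inside (… - 9), so sub: 6*(3*(-2*x)) = 36.
Step 2. [6*(3*(-2*x)) = 36] 6 out front; divide by 6 ⇒ div: 3*(-2*x) = 6.
Step 3. [3*(-2*x) = 6] divide by the outer 3 ⇒ div: -2*x = 2.
Step 4. [-2*x = 2] -2·(inner) — divide through by -2, so div: x = -1.

Answer: x ∈ {-1}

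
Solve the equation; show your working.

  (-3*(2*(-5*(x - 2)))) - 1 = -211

Step 1. [(-3*(2*(-5*(x - 2)))) - 1 = -211] -1 is outermost — add 1 both sides, so sub: -3*(2*(-5*(x - 2))) = -210.
Step 2. [-3*(2*(-5*(x - 2))) = -210] divide by the outer -3, so div: 2*(-5*(x - 2)) = 70.
Step 3. [2*(-5*(x - 2)) = 70] 2 out front; divide by 2 ⇒ div: -5*(x - 2) = 35.
Step 4. [-5*(x - 2) = 35] leading coefficient -5: divide by -5 ⇒ div: x - 2 = -7.
Step 5. [x - 2 = -7] -2 is outermost — add 2 both sides ⇒ sub: x = -5.

Answer: x ∈ {-5}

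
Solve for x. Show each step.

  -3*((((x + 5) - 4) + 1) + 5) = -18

Step 1. [-3*((((x + 5) - 4) + 1) + 5) = -18] -3·(inner) — divide through by -3, so div: (((x + 5) - 4) + 1) + 5 = 6.
Step 2. [(((x + 5) - 4) + 1) + 5 = 6] 5 comes off first (subtract 5). So sub: ((x + 5) - 4) + 1 = 1.
Step 3. [((x + 5) - 4) + 1 = 1] subtract 1: x sits inside (… + 1), so sub: (x + 5) - 4 = 0.
Step 4. [(x + 5) - 4 = 0] -4 is outermost — add 4 both sides. So sub: x + 5 = 4.
Step 5. [x + 5 = 4] the outer +5 inverts by subtracting 5. So sub: x = -1.

Answer: x ∈ {-1}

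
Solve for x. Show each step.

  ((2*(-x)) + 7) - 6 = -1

Step 1. [((2*(-x)) + 7) - 6 = -1] the outer -6 inverts by adding 6, so sub: (2*(-x)) + 7 = 5.
Step 2. [(2*(-x)) + 7 = 5] the outer +7 inverts by subtracting 7, so sub: 2*(-x) = -2.
Step 3. [2*(-x) = -2] LHS = 2·(…); ÷2 both sides ⇒ div: -x = -1.
Step 4. [-x = -1] flip signs both sides, so neg: x = 1.

Answer: x ∈ {1}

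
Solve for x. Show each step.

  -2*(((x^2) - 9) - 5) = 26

Step 1. [-2*(((x^2) - 9) - 5) = 26] -2·(inner) — divide through by -2 ⇒ div: ((x^2) - 9) - 5 = -13.
Step 2. [((x^2) - 9) - 5 = -13] peel the -5: add 5 from each side ⇒ sub: (x^2) - 9 = -8.
Step 3. [(x^2) - 9 = -8] 9 comes off first (add 9). So sub: x^2 = 1.
Step 4. [x^2 = 1] √ both sides: 1 ≥ 0 gives two branches, so sqrt: x = 1 or -1.

Answer: x ∈ {-1, 1}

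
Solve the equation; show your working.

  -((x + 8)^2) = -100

Step 1. [-((x + 8)^2) = -100] LHS negated; negate both sides, so neg: (x + 8)^2 = 100.
Step 2. [(x + 8)^2 = 100] 100 ≥ 0, LHS is (·)² — take ±√. So sqrt: x + 8 = 10 or -10.
Step 3. [x + 8 = 10 or -10] +8 is outermost — subtract 8 both sides. So sub: x = 2 or -18.

Answer: x ∈ {-18, 2}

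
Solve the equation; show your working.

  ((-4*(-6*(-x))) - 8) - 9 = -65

Step 1. [((-4*(-6*(-x))) - 8) - 9 = -65] 9 comes off first (add 9) ⇒ sub: (-4*(-6*(-x))) - 8 = -56.
Step 2. [(-4*(-6*(-x))) - 8 = -56] -4 divides every term; factor it out. So factor: (-6*(-x)) + 2 = 14.
Step 3. [(-6*(-x)) + 2 = 14] peel the +2: subtract 2 from each side. So sub: -6*(-x) = 12.
Step 4. [-6*(-x) = 12] leading coefficient -6: divide by -6, so div: -x = -2.
Step 5. [-x = -2] flip signs both sides. So neg: x = 2.

Answer: x ∈ {2}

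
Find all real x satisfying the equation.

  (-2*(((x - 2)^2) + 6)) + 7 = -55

Step 1. [(-2*(((x - 2)^2) + 6)) + 7 = -55] +7 is outermost — subtract 7 both sides ⇒ sub: -2*(((x - 2)^2) + 6) = -62.
Step 2. [-2*(((x - 2)^2) + 6) = -62] LHS = -2·(…); ÷-2 both sides ⇒ div: ((x - 2)^2) + 6 = 31.
Step 3. [((x - 2)^2) + 6 = 31] the outer +6 inverts by subtracting 6, so sub: (x - 2)^2 = 25.
Step 4. [(x - 2)^2 = 25] LHS squared, RHS 25 ≥ 0: apply √ (±), so sqrt: x - 2 = 5 or -5.
Step 5. [x - 2 = 5 or -5] peel the -2: add 2 from each side. So sub: x = 7 or -3.

Answer: x ∈ {-3, 7}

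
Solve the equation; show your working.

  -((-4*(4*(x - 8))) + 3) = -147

Step 1. [-((-4*(4*(x - 8))) + 3) = -147] leading − — multiply by −1, so neg: (-4*(4*(x - 8))) + 3 = 147.
Step 2. [(-4*(4*(x - 8))) + 3 = 147] +3 is outermost — subtract 3 both sides, so sub: -4*(4*(x - 8)) = 144.
Step 3. [-4*(4*(x - 8)) = 144] LHS = -4·(…); ÷-4 both sides. So div: 4*(x - 8) = -36.
Step 4. [4*(x - 8) = -36] 4·(inner) — divide through by 4. So div: x - 8 = -9.
Step 5. [x - 8 = -9] 8 comes off first (add 8). So sub: x = -1.

Answer: x ∈ {-1}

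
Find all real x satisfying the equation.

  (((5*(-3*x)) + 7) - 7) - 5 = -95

Step 1. [(((5*(-3*x)) + 7) - 7) - 5 = -95] 5 comes off first (add 5), so sub: ((5*(-3*x)) + 7) - 7 = -90.
Step 2. [((5*(-3*x)) + 7) - 7 = -90] 7 comes off first (add 7). So sub: (5*(-3*x)) + 7 = -83.
Step 3. [(5*(-3*x)) + 7 = -83] the outer +7 inverts by subtracting 7 ⇒ sub: 5*(-3*x) = -90.
Step 4. [5*(-3*x) = -90] 5·(inner) — divide through by 5, so div: -3*x = -18.
Step 5. [-3*x = -18] leading coefficient -3: divide by -3. So div: x = 6.

Answer: x ∈ {6}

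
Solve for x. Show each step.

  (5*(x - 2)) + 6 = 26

Step 1. [(5*(x - 2)) + 6 = 26] 6 comes off first (subtract 6). So sub: 5*(x - 2) = 20.
Step 2. [5*(x - 2) = 20] divide by the outer 5. So div: x - 2 = 4.
Step 3. [x - 2 = 4] -2 is outermost — add 2 both sides, so sub: x = 6.

Answer: x ∈ {6}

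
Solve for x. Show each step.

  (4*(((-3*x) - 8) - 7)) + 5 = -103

Step 1. [(4*(((-3*x) - 8) - 7)) + 5 = -103] the outer +5 inverts by subtracting 5, so sub: 4*(((-3*x) - 8) - 7) = -108.
Step 2. [4*(((-3*x) - 8) - 7) = -108] LHS = 4·(…); ÷4 both sides ⇒ div: ((-3*x) - 8) - 7 = -27.
Step 3. [((-3*x) - 8) - 7 = -27] add 7: x sits inside (… - 7). So sub: (-3*x) - 8 = -20.
Step 4. [(-3*x) - 8 = -20] -8 is outermost — add 8 both sides. So sub: -3*x = -12.
Step 5. [-3*x = -12] -3·(inner) — divide through by -3. So div: x = 4.

Answer: x ∈ {4}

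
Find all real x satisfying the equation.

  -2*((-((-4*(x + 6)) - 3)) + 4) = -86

Step 1. [-2*((-((-4*(x + 6)) - 3)) + 4) = -86] -2·(inner) — divide through by -2, so div: (-((-4*(x + 6)) - 3)) + 4 = 43.
Step 2. [(-((-4*(x + 6)) - 3)) + 4 = 43] 4 comes off first (subtract 4). So sub: -((-4*(x + 6)) - 3) = 39.
Step 3. [-((-4*(x + 6)) - 3) = 39] flip signs both sides, so neg: (-4*(x + 6)) - 3 = -39.
Step 4. [(-4*(x + 6)) - 3 = -39] the outer -3 inverts by adding 3 ⇒ sub: -4*(x + 6) = -36.
Step 5. [-4*(x + 6) = -36] -4 out front; divide by -4 ⇒ div: x + 6 = 9.
Step 6. [x + 6 = 9] the outer +6 inverts by subtracting 6. So sub: x = 3.

Answer: x ∈ {3}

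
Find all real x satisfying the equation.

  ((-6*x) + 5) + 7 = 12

Step 1. [((-6*x) + 5) + 7 = 12] 7 comes off first (subtract 7), so sub: (-6*x) + 5 = 5.
Step 2. [(-6*x) + 5 = 5] peel the +5: subtract 5 from each side ⇒ sub: -6*x = 0.
Step 3. [-6*x = 0] divide by the outer -6, so div: x = 0.

Answer: x ∈ {0}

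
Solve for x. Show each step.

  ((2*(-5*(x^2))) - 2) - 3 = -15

Step 1. [((2*(-5*(x^2))) - 2) - 3 = -15] the outer -3 inverts by adding 3, so sub: (2*(-5*(x^2))) - 2 = -12.
Step 2. [(2*(-5*(x^2))) - 2 = -12] the outer -2 inverts by adding 2 ⇒ sub: 2*(-5*(x^2)) = -10.
Step 3. [2*(-5*(x^2)) = -10] LHS = 2·(…); ÷2 both sides. So div: -5*(x^2) = -5.
Step 4. [-5*(x^2) = -5] divide by the outer -5, so div: x^2 = 1.
Step 5. [x^2 = 1] √ both sides: 1 ≥ 0 gives two branches ⇒ sqrt: x = 1 or -1.

Answer: x ∈ {-1, 1}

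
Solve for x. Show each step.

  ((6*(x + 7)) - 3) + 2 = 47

Step 1. [((6*(x + 7)) - 3) + 2 = 47] subtract 2: x sits inside (… + 2). So sub: (6*(x + 7)) - 3 = 45.
Step 2. [(6*(x + 7)) - 3 = 45] the outer -3 inverts by adding 3. So sub: 6*(x + 7) = 48.
Step 3. [6*(x + 7) = 48] 6 out front; divide by 6, so div: x + 7 = 8.
Step 4. [x + 7 = 8] +7 is outermost — subtract 7 both sides ⇒ sub: x = 1.

Answer: x ∈ {1}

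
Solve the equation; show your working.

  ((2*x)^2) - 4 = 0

Step 1. [((2*x)^2) - 4 = 0] -4 is outermost — add 4 both sides ⇒ sub: (2*x)^2 = 4.
Step 2. [(2*x)^2 = 4] 4 ≥ 0, LHS is (·)² — take ±√ ⇒ sqrt: 2*x = 2 or -2.
Step 3. [2*x = 2 or -2] 2 out front; divide by 2, so div: x = 1 or -1.

Answer: x ∈ {-1, 1}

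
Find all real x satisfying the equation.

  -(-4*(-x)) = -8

Step 1. [-(-4*(-x)) = -8] LHS negated; negate both sides ⇒ neg: -4*(-x) = 8.
Step 2. [-4*(-x) = 8] -4·(inner) — divide through by -4, so div: -x = -2.
Step 3. [-x = -2] flip signs both sides, so neg: x = 2.

Answer: x ∈ {2}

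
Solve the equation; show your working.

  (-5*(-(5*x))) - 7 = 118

Step 1. [(-5*(-(5*x))) - 7 = 118] add 7: x sits inside (… - 7). So sub: -5*(-(5*x)) = 125.
Step 2. [-5*(-(5*x)) = 125] divide by the outer -5, so div: -(5*x) = -25.
Step 3. [-(5*x) = -25] flip signs both sides. So neg: 5*x = 25.
Step 4. [5*x = 25] 5·(inner) — divide through by 5, so div: x = 5.

Answer: x ∈ {5}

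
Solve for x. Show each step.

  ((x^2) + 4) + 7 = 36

Step 1. [((x^2) + 4) + 7 = 36] 7 comes off first (subtract 7) ⇒ sub: (x^2) + 4 = 29.
Step 2. [(x^2) + 4 = 29] 4 comes off first (subtract 4), so sub: x^2 = 25.
Step 3. [x^2 = 25] √ both sides: 25 ≥ 0 gives two branches ⇒ sqrt: x = 5 or -5.

Answer: x ∈ {-5, 5}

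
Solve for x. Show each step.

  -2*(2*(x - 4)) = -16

Step 1. [-2*(2*(x - 4)) = -16] divide by the outer -2, so div: 2*(x - 4) = 8.
Step 2. [2*(x - 4) = 8] 2 out front; divide by 2, so div: x - 4 = 4.
Step 3. [x - 4 = 4] 4 comes off first (add 4) ⇒ sub: x = 8.

Answer: x ∈ {8}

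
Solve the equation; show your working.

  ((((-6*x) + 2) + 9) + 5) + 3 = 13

Step 1. [((((-6*x) + 2) + 9) + 5) + 3 = 13] peel the +3: subtract 3 from each side ⇒ sub: (((-6*x) + 2) + 9) + 5 = 10.
Step 2. [(((-6*x) + 2) + 9) + 5 = 10] the outer +5 inverts by subtracting 5 ⇒ sub: ((-6*x) + 2) + 9 = 5.
Step 3. [((-6*x) + 2) + 9 = 5] 9 comes off first (subtract 9), so sub: (-6*x) + 2 = -4.
Step 4. [(-6*x) + 2 = -4] peel the +2: subtract 2 from each side, so sub: -6*x = -6.
Step 5. [-6*x = -6] leading coefficient -6: divide by -6, so div: x = 1.

Answer: x ∈ {1}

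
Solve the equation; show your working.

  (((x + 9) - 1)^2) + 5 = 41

Step 1. [(((x + 9) - 1)^2) + 5 = 41] subtract 5: x sits inside (… + 5). So sub: ((x + 9) - 1)^2 = 36.
Step 2. [((x + 9) - 1)^2 = 36] LHS squared, RHS 36 ≥ 0: apply √ (±) ⇒ sqrt: (x + 9) - 1 = 6 or -6.
Step 3. [(x + 9) - 1 = 6 or -6] the outer -1 inverts by adding 1. So sub: x + 9 = 7 or -5.
Step 4. [x + 9 = 7 or -5] peel the +9: subtract 9 from each side, so sub: x = -2 or -14.

Answer: x ∈ {-14, -2}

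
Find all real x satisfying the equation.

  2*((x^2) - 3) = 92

Step 1. [2*((x^2) - 3) = 92] leading coefficient 2: divide by 2 ⇒ div: (x^2) - 3 = 46.
Step 2. [(x^2) - 3 = 46] 3 comes off first (add 3) ⇒ sub: x^2 = 49.
Step 3. [x^2 = 49] LHS squared, RHS 49 ≥ 0: apply √ (±). So sqrt: x = 7 or -7.

Answer: x ∈ {-7, 7}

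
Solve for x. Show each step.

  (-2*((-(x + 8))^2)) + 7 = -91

Step 1. [(-2*((-(x + 8))^2)) + 7 = -91] 7 comes off first (subtract 7), so sub: -2*((-(x + 8))^2) = -98.
Step 2. [-2*((-(x + 8))^2) = -98] LHS = -2·(…); ÷-2 both sides. So div: (-(x + 8))^2 = 49.
Step 3. [(-(x + 8))^2 = 49] 49 ≥ 0, LHS is (·)² — take ±√, so sqrt: -(x + 8) = 7 or -7.
Step 4. [-(x + 8) = 7 or -7] leading − — multiply by −1 ⇒ neg: x + 8 = -7 or 7.
Step 5. [x + 8 = -7 or 7] 8 comes off first (subtract 8) ⇒ sub: x = -15 or -1.

Answer: x ∈ {-15, -1}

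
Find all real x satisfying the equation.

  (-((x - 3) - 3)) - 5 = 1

Step 1. [(-((x - 3) - 3)) - 5 = 1] 5 comes off first (add 5), so sub: -((x - 3) - 3) = 6.
Step 2. [-((x - 3) - 3) = 6] flip signs both sides. So neg: (x - 3) - 3 = -6.
Step 3. [(x - 3) - 3 = -6] 3 comes off first (add 3), so sub: x - 3 = -3.
Step 4. [x - 3 = -3] peel the -3: add 3 from each side ⇒ sub: x = 0.

Answer: x ∈ {0}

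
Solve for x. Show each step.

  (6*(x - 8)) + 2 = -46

Step 1. [(6*(x - 8)) + 2 = -46] 2 comes off first (subtract 2). So sub: 6*(x - 8) = -48.
Step 2. [6*(x - 8) = -48] LHS = 6·(…); ÷6 both sides. So div: x - 8 = -8.
Step 3. [x - 8 = -8] peel the -8: add 8 from each side ⇒ sub: x = 0.

Answer: x ∈ {0}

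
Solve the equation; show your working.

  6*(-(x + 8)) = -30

Step 1. [6*(-(x + 8)) = -30] 6 out front; divide by 6, so div: -(x + 8) = -5.
Step 2. [-(x + 8) = -5] flip signs both sides. So neg: x + 8 = 5.
Step 3. [x + 8 = 5] 8 comes off first (subtract 8), so sub: x = -3.

Answer: x ∈ {-3}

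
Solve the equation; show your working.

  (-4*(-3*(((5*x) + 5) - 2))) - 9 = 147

Step 1. [(-4*(-3*(((5*x) + 5) - 2))) - 9 = 147] -9 is outermost — add 9 both sides, so sub: -4*(-3*(((5*x) + 5) - 2)) = 156.
Step 2. [-4*(-3*(((5*x) + 5) - 2)) = 156] divide by the outer -4. So div: -3*(((5*x) + 5) - 2) = -39.
Step 3. [-3*(((5*x) + 5) - 2) = -39] divide by the outer -3, so div: ((5*x) + 5) - 2 = 13.
Step 4. [((5*x) + 5) - 2 = 13] add 2: x sits inside (… - 2) ⇒ sub: (5*x) + 5 = 15.
Step 5. [(5*x) + 5 = 15] 5 divides every term; factor it out. So factor: x + 1 = 3.
Step 6. [x + 1 = 3] peel the +1: subtract 1 from each side, so sub: x = 2.

Answer: x ∈ {2}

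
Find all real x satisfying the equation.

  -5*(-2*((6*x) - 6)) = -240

Step 1. [-5*(-2*((6*x) - 6)) = -240] -5 out front; divide by -5 ⇒ div: -2*((6*x) - 6) = 48.
Step 2. [-2*((6*x) - 6) = 48] divide by the outer -2. So div: (6*x) - 6 = -24.
Step 3. [(6*x) - 6 = -24] 6 divides every term; factor it out ⇒ factor: x - 1 = -4.
Step 4. [x - 1 = -4] add 1: x sits inside (… - 1), so sub: x = -3.

Answer: x ∈ {-3}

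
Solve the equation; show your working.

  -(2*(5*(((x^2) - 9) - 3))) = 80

Step 1. [-(2*(5*(((x^2) - 9) - 3))) = 80] LHS negated; negate both sides. So neg: 2*(5*(((x^2) - 9) - 3)) = -80.
Step 2. [2*(5*(((x^2) - 9) - 3)) = -80] leading coefficient 2: divide by 2. So div: 5*(((x^2) - 9) - 3) = -40.
Step 3. [5*(((x^2) - 9) - 3) = -40] 5 out front; divide by 5, so div: ((x^2) - 9) - 3 = -8.
Step 4. [((x^2) - 9) - 3 = -8] -3 is outermost — add 3 both sides. So sub: (x^2) - 9 = -5.
Step 5. [(x^2) - 9 = -5] -9 is outermost — add 9 both sides ⇒ sub: x^2 = 4.
Step 6. [x^2 = 4] √ both sides: 4 ≥ 0 gives two branches ⇒ sqrt: x = 2 or -2.

Answer: x ∈ {-2, 2}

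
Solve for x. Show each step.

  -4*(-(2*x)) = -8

Step 1. [-4*(-(2*x)) = -8] LHS = -4·(…); ÷-4 both sides ⇒ div: -(2*x) = 2.
Step 2. [-(2*x) = 2] leading − — multiply by −1. So neg: 2*x = -2.
Step 3. [2*x = -2] LHS = 2·(…); ÷2 both sides, so div: x = -1.

Answer: x ∈ {-1}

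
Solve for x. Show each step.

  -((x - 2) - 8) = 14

Step 1. [-((x - 2) - 8) = 14] flip signs both sides ⇒ neg: (x - 2) - 8 = -14.
Step 2. [(x - 2) - 8 = -14] add 8: x sits inside (… - 8), so sub: x - 2 = -6.
Step 3. [x - 2 = -6] add 2: x sits inside (… - 2). So sub: x = -4.

Answer: x ∈ {-4}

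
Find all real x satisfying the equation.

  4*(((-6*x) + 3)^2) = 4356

Step 1. [4*(((-6*x) + 3)^2) = 4356] 4·(inner) — divide through by 4, so div: ((-6*x) + 3)^2 = 1089.
Step 2. [((-6*x) + 3)^2 = 1089] LHS squared, RHS 1089 ≥ 0: apply √ (±) ⇒ sqrt: (-6*x) + 3 = 33 or -33.
Step 3. [(-6*x) + 3 = 33 or -33] the outer +3 inverts by subtracting 3, so sub: -6*x = 30 or -36.
Step 4. [-6*x = 30 or -36] -6 out front; divide by -6. So div: x = -5 or 6.

Answer: x ∈ {-5, 6}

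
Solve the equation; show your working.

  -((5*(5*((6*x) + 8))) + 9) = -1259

Step 1. [-((5*(5*((6*x) + 8))) + 9) = -1259] leading − — multiply by −1. So neg: (5*(5*((6*x) + 8))) + 9 = 1259.
Step 2. [(5*(5*((6*x) + 8))) + 9 = 1259] the outer +9 inverts by subtracting 9, so sub: 5*(5*((6*x) + 8)) = 1250.
Step 3. [5*(5*((6*x) + 8)) = 1250] 5 out front; divide by 5, so div: 5*((6*x) + 8) = 250.
Step 4. [5*((6*x) + 8) = 250] 5·(inner) — divide through by 5, so div: (6*x) + 8 = 50.
Step 5. [(6*x) + 8 = 50] subtract 8: x sits inside (… + 8) ⇒ sub: 6*x = 42.
Step 6. [6*x = 42] 6·(inner) — divide through by 6. So div: x = 7.

Answer: x ∈ {7}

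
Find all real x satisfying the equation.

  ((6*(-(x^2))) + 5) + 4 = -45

Step 1. [((6*(-(x^2))) + 5) + 4 = -45] 4 comes off first (subtract 4) ⇒ sub: (6*(-(x^2))) + 5 = -49.
Step 2. [(6*(-(x^2))) + 5 = -49] the outer +5 inverts by subtracting 5, so sub: 6*(-(x^2)) = -54.
Step 3. [6*(-(x^2)) = -54] LHS = 6·(…); ÷6 both sides, so div: -(x^2) = -9.
Step 4. [-(x^2) = -9] flip signs both sides. So neg: x^2 = 9.
Step 5. [x^2 = 9] LHS squared, RHS 9 ≥ 0: apply √ (±) ⇒ sqrt: x = 3 or -3.

Answer: x ∈ {-3, 3}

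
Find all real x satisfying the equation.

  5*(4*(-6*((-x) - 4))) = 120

Step 1. [5*(4*(-6*((-x) - 4))) = 120] divide by the outer 5, so div: 4*(-6*((-x) - 4)) = 24.
Step 2. [4*(-6*((-x) - 4)) = 24] divide by the outer 4 ⇒ div: -6*((-x) - 4) = 6.
Step 3. [-6*((-x) - 4) = 6] -6·(inner) — divide through by -6, so div: (-x) - 4 = -1.
Step 4. [(-x) - 4 = -1] the outer -4 inverts by adding 4 ⇒ sub: -x = 3.
Step 5. [-x = 3] flip signs both sides ⇒ neg: x = -3.

Answer: x ∈ {-3}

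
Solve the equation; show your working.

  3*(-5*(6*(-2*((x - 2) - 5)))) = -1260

Step 1. [3*(-5*(6*(-2*((x - 2) - 5)))) = -1260] leading coefficient 3: divide by 3, so div: -5*(6*(-2*((x - 2) - 5))) = -420.
Step 2. [-5*(6*(-2*((x - 2) - 5))) = -420] leading coefficient -5: divide by -5, so div: 6*(-2*((x - 2) - 5)) = 84.
Step 3. [6*(-2*((x - 2) - 5)) = 84] leading coefficient 6: divide by 6. So div: -2*((x - 2) - 5) = 14.
Step 4. [-2*((x - 2) - 5) = 14] divide by the outer -2. So div: (x - 2) - 5 = -7.
Step 5. [(x - 2) - 5 = -7] peel the -5: add 5 from each side. So sub: x - 2 = -2.
Step 6. [x - 2 = -2] peel the -2: add 2 from each side. So sub: x = 0.

Answer: x ∈ {0}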